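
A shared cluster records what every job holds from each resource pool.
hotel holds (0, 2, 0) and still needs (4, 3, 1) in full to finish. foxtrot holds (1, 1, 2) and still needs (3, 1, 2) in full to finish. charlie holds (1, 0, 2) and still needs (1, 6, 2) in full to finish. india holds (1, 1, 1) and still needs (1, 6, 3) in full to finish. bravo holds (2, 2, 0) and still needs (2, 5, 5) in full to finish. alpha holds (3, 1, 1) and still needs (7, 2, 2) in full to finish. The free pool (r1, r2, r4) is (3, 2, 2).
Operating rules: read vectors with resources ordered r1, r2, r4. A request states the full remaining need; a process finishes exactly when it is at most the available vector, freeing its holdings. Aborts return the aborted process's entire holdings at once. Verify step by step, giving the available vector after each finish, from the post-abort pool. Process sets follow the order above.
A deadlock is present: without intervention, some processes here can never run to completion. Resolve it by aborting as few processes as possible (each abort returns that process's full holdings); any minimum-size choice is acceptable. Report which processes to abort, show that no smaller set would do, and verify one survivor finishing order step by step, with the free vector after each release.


Abort bravo.
Key observation: charlie was stuck for good until bravo gave back (2, 2, 0); in the order shown it finishes at step 2.
No smaller set exists: with zero aborts the deadlock remains.
Survivors finish in the order: hotel, charlie, foxtrot, india, alpha. Walking it through (pool after the aborts first):
  pool = (5, 4, 2)
  run hotel (needs (4, 3, 1), free (5, 4, 2)); after release of (0, 2, 0) the pool is (5, 6, 2)
  run charlie (needs (1, 6, 2), free (5, 6, 2)); after release of (1, 0, 2) the pool is (6, 6, 4)
  run foxtrot (needs (3, 1, 2), free (6, 6, 4)); after release of (1, 1, 2) the pool is (7, 7, 6)
  run india (needs (1, 6, 3), free (7, 7, 6)); after release of (1, 1, 1) the pool is (8, 8, 7)
  run alpha (needs (7, 2, 2), free (8, 8, 7)); after release of (3, 1, 1) the pool is (11, 9, 8)


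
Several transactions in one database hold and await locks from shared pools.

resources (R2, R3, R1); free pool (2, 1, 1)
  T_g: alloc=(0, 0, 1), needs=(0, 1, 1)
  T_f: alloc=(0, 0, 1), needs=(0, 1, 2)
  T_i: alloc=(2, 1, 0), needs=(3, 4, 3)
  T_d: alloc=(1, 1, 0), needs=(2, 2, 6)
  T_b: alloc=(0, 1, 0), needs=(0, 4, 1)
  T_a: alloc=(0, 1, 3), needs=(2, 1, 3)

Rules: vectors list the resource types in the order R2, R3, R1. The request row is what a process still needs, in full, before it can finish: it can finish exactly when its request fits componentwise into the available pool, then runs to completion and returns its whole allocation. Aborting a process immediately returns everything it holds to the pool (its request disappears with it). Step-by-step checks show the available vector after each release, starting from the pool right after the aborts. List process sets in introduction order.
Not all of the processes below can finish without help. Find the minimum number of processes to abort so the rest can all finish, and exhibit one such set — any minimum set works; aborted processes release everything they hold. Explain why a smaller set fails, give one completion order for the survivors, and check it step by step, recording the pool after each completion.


The answer: abort T_b.
Key observation: the returned (0, 1, 0) from T_b is what brings T_i — unrunnable before, under any order — into play at step 5.
Why nothing smaller works: aborting no one leaves the state deadlocked as given.
One survivor order: T_g, T_f, T_a, T_d, T_i. Verifying each step (post-abort pool first):
  pool = (2, 2, 1)
  T_g needs (0, 1, 1) <= (2, 2, 1) -> finishes; pool += (0, 0, 1) = (2, 2, 2)
  T_f needs (0, 1, 2) <= (2, 2, 2) -> finishes; pool += (0, 0, 1) = (2, 2, 3)
  T_a needs (2, 1, 3) <= (2, 2, 3) -> finishes; pool += (0, 1, 3) = (2, 3, 6)
  T_d needs (2, 2, 6) <= (2, 3, 6) -> finishes; pool += (1, 1, 0) = (3, 4, 6)
  T_i needs (3, 4, 3) <= (3, 4, 6) -> finishes; pool += (2, 1, 0) = (5, 5, 6)


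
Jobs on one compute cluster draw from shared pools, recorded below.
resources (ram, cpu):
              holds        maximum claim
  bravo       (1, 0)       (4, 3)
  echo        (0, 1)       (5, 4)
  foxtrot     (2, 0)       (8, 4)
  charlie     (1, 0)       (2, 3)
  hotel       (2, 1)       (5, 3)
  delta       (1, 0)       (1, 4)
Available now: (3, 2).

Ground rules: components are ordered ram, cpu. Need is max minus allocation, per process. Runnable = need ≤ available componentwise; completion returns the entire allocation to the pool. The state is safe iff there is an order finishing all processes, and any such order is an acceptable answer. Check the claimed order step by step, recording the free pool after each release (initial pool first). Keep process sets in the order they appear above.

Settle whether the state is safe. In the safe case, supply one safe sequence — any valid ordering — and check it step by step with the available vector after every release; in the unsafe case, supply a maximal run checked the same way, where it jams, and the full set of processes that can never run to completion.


SAFE. One safe sequence: hotel, echo, charlie, bravo, delta, foxtrot.
Key observation: hotel marks the first exact bind of the order: its need (3, 2) fits the free (3, 2) with zero slack on a requested resource.
Verifying each step:
  pool = (3, 2)
  hotel needs (3, 2) <= (3, 2) -> finishes; pool += (2, 1) = (5, 3)
  echo needs (5, 3) <= (5, 3) -> finishes; pool += (0, 1) = (5, 4)
  charlie needs (1, 3) <= (5, 4) -> finishes; pool += (1, 0) = (6, 4)
  bravo needs (3, 3) <= (6, 4) -> finishes; pool += (1, 0) = (7, 4)
  delta needs (0, 4) <= (7, 4) -> finishes; pool += (1, 0) = (8, 4)
  foxtrot needs (6, 4) <= (8, 4) -> finishes; pool += (2, 0) = (10, 4)


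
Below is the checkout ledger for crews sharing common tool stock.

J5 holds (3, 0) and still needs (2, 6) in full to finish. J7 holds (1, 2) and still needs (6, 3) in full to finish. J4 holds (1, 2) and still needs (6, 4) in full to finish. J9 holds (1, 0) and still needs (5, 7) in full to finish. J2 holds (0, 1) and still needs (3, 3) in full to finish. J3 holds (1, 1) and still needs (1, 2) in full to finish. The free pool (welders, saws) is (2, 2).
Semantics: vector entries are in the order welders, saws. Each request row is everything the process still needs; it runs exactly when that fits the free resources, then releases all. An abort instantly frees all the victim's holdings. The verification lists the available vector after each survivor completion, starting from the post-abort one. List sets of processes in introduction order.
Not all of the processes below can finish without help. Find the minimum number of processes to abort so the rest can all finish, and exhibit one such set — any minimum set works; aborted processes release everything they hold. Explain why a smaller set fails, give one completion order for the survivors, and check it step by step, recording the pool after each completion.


Abort J5.
Key observation: J7 had no path to completion before; after the abort of J5 ((3, 0) returned), step 3 is where it fits.
Minimality: the empty abort set fails — the state is deadlocked as it stands.
The survivors complete as J3, J2, J7, J4, J9. Walking it through (starting from the post-abort pool):
  pool = (5, 2)
  J3 needs (1, 2) <= (5, 2) -> finishes; pool += (1, 1) = (6, 3)
  J2 needs (3, 3) <= (6, 3) -> finishes; pool += (0, 1) = (6, 4)
  J7 needs (6, 3) <= (6, 4) -> finishes; pool += (1, 2) = (7, 6)
  J4 needs (6, 4) <= (7, 6) -> finishes; pool += (1, 2) = (8, 8)
  J9 needs (5, 7) <= (8, 8) -> finishes; pool += (1, 0) = (9, 8)


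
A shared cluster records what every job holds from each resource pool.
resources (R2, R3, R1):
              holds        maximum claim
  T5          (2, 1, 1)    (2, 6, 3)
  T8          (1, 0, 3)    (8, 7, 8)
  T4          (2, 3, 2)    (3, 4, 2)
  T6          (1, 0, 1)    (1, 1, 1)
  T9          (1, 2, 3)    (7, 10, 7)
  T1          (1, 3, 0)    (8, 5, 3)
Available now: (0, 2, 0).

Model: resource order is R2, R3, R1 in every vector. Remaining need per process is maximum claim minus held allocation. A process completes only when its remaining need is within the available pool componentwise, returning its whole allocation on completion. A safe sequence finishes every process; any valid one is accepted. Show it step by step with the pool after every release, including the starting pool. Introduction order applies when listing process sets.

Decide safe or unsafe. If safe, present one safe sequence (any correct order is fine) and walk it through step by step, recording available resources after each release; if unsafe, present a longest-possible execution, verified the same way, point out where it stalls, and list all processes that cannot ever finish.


UNSAFE.
Key observation: after T6, T4, T5 complete, (5, 6, 4) is the best the pool ever gets, yet each leftover process wants more R2.
A maximal execution: T6, T4, T5 — then nothing else fits. Step-by-step check:
  pool = (0, 2, 0)
  T6 needs (0, 1, 0) <= (0, 2, 0) -> finishes; pool += (1, 0, 1) = (1, 2, 1)
  T4 needs (1, 1, 0) <= (1, 2, 1) -> finishes; pool += (2, 3, 2) = (3, 5, 3)
  T5 needs (0, 5, 2) <= (3, 5, 3) -> finishes; pool += (2, 1, 1) = (5, 6, 4)
  T8 still needs (7, 7, 5) but only (5, 6, 4) is free — short on R2, R3 and R1
  T9 still needs (6, 8, 4) but only (5, 6, 4) is free — short on R2 and R3
  T1 still needs (7, 2, 3) but only (5, 6, 4) is free — short on R2
Processes that can never finish: T8, T9 and T1.


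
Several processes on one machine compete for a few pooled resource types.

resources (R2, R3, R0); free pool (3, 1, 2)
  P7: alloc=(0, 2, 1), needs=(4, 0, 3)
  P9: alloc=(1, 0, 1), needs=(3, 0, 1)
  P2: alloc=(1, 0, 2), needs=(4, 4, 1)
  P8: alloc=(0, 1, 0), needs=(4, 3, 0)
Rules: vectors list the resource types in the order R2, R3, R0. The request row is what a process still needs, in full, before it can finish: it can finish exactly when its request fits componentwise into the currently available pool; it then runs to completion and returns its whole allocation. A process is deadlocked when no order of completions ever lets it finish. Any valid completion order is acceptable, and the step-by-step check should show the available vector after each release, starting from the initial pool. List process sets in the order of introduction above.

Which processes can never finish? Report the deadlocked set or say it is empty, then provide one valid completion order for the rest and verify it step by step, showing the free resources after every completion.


No process is deadlocked.
Key observation: there is always a runnable process — P9 first — so the state unwinds completely.
The rest can finish in the order P9, P7, P8, P2. Verifying each step:
  pool = (3, 1, 2)
  P9: need (3, 0, 1) fits (3, 1, 2); releases (1, 0, 1), pool now (4, 1, 3)
  P7: need (4, 0, 3) fits (4, 1, 3); releases (0, 2, 1), pool now (4, 3, 4)
  P8: need (4, 3, 0) fits (4, 3, 4); releases (0, 1, 0), pool now (4, 4, 4)
  P2: need (4, 4, 1) fits (4, 4, 4); releases (1, 0, 2), pool now (5, 4, 6)


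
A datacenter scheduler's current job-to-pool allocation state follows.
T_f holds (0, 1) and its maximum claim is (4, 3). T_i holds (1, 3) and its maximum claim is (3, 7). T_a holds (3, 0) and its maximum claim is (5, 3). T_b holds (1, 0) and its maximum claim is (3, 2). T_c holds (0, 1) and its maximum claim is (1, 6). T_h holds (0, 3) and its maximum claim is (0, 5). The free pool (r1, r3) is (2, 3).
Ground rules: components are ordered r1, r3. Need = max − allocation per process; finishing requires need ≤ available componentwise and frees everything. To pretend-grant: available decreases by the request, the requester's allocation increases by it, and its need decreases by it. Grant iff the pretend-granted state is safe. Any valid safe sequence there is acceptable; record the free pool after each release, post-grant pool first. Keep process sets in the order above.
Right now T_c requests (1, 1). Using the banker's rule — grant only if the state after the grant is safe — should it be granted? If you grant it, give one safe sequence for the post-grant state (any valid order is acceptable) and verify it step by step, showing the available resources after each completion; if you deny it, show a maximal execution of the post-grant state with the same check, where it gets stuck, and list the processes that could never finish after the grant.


GRANT: granting preserves safety; a valid post-grant sequence is T_h, T_c, T_a, T_i, T_b, T_f.
Key observation: even at the reduced pool (1, 2), T_h fits immediately, so safety survives the grant.
Verifying the post-grant state step by step:
  pool = (1, 2)
  T_h needs (0, 2) <= (1, 2) -> finishes; pool += (0, 3) = (1, 5)
  T_c needs (0, 4) <= (1, 5) -> finishes; pool += (1, 2) = (2, 7)
  T_a needs (2, 3) <= (2, 7) -> finishes; pool += (3, 0) = (5, 7)
  T_i needs (2, 4) <= (5, 7) -> finishes; pool += (1, 3) = (6, 10)
  T_b needs (2, 2) <= (6, 10) -> finishes; pool += (1, 0) = (7, 10)
  T_f needs (4, 2) <= (7, 10) -> finishes; pool += (0, 1) = (7, 11)


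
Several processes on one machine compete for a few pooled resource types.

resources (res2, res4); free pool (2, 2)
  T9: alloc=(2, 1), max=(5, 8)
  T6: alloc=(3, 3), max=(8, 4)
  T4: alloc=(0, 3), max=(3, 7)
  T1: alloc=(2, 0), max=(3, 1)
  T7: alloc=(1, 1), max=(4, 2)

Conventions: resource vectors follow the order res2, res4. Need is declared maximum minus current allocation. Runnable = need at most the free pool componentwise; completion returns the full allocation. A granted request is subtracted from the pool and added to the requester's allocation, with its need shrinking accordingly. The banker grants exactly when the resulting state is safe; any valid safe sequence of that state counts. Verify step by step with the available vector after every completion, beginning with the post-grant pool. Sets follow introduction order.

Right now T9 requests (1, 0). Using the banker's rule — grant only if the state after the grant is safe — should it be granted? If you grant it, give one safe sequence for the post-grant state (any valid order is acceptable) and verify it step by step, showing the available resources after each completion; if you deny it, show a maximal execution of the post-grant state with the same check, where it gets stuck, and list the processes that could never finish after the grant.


DENY: after the grant no complete ordering would exist.
Key observation: after T1, T7 the pool peaks at (4, 3), and each blocked process is short somewhere: T9 on res4; T6 on res2; T4 on res4.
Pretend the grant happened; the run T1, T7 goes as far as possible. Verifying each step:
  pool = (1, 2)
  T1: need (1, 1) fits (1, 2); releases (2, 0), pool now (3, 2)
  T7: need (3, 1) fits (3, 2); releases (1, 1), pool now (4, 3)
  blocked: T9 wants (2, 7), pool (4, 3) — not enough res4
  blocked: T6 wants (5, 1), pool (4, 3) — not enough res2
  blocked: T4 wants (3, 4), pool (4, 3) — not enough res4
Had the request been granted, T9, T6 and T4 could never finish.


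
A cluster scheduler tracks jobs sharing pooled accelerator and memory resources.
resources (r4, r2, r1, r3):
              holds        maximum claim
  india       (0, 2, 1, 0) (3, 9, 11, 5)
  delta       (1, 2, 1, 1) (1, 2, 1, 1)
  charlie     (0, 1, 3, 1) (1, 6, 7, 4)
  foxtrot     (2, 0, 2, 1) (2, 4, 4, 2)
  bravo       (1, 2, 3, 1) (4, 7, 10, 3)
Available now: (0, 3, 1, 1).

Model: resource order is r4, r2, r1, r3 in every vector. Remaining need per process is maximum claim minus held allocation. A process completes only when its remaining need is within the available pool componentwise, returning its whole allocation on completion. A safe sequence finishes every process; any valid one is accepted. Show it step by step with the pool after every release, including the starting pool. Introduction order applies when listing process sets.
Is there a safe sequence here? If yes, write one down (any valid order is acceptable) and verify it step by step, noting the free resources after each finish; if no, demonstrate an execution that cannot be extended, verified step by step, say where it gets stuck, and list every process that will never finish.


SAFE. One safe sequence: delta, foxtrot, charlie, bravo, india.
Key observation: the first exact fit in this order is foxtrot — it needs (0, 4, 2, 1) with (1, 5, 2, 2) free, meeting a requested resource to the last unit.
Step-by-step check:
  pool = (0, 3, 1, 1)
  run delta (needs (0, 0, 0, 0), free (0, 3, 1, 1)); after release of (1, 2, 1, 1) the pool is (1, 5, 2, 2)
  run foxtrot (needs (0, 4, 2, 1), free (1, 5, 2, 2)); after release of (2, 0, 2, 1) the pool is (3, 5, 4, 3)
  run charlie (needs (1, 5, 4, 3), free (3, 5, 4, 3)); after release of (0, 1, 3, 1) the pool is (3, 6, 7, 4)
  run bravo (needs (3, 5, 7, 2), free (3, 6, 7, 4)); after release of (1, 2, 3, 1) the pool is (4, 8, 10, 5)
  run india (needs (3, 7, 10, 5), free (4, 8, 10, 5)); after release of (0, 2, 1, 0) the pool is (4, 10, 11, 5)


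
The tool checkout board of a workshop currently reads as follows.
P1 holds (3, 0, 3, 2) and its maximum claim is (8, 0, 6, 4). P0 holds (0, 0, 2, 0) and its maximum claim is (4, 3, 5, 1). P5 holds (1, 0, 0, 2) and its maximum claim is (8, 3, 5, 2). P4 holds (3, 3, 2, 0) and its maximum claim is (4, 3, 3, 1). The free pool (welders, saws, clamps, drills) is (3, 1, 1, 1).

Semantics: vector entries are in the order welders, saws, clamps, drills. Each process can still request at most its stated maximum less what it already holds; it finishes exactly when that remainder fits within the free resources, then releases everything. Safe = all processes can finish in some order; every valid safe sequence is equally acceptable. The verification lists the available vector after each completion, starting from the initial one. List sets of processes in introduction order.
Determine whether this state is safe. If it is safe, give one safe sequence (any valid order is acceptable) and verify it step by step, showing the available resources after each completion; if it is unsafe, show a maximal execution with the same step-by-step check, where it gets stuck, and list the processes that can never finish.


The state is UNSAFE.
Key observation: after P4, P0 the pool peaks at (6, 4, 5, 1), and each blocked process is short somewhere: P1 on drills; P5 on welders.
A maximal execution: P4, P0 — then nothing else fits. Verifying each step:
  pool = (3, 1, 1, 1)
  run P4 (needs (1, 0, 1, 1), free (3, 1, 1, 1)); after release of (3, 3, 2, 0) the pool is (6, 4, 3, 1)
  run P0 (needs (4, 3, 3, 1), free (6, 4, 3, 1)); after release of (0, 0, 2, 0) the pool is (6, 4, 5, 1)
  P1 still needs (5, 0, 3, 2) but only (6, 4, 5, 1) is free — short on drills
  P5 still needs (7, 3, 5, 0) but only (6, 4, 5, 1) is free — short on welders
Processes that can never finish: P1 and P5.


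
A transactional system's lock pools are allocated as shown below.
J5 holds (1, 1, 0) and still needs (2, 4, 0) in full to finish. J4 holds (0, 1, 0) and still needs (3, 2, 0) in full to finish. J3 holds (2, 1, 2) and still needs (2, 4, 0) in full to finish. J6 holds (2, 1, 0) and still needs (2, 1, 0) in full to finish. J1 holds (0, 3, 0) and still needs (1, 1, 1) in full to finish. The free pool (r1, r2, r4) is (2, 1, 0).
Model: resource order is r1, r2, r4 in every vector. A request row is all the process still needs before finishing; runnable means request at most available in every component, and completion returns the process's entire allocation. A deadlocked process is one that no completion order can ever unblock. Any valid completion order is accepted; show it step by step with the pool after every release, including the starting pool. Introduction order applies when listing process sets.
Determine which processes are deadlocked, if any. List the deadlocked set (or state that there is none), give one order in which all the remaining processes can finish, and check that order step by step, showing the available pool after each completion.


Deadlocked: J5, J3 and J1.
Key observation: after J6, J4 the pool peaks at (4, 3, 0), and each blocked process is short somewhere: J5 on r2; J3 on r2; J1 on r4.
One completion order for the rest: J6, J4. Verifying each step:
  pool = (2, 1, 0)
  J6 needs (2, 1, 0) <= (2, 1, 0) -> finishes; pool += (2, 1, 0) = (4, 2, 0)
  J4 needs (3, 2, 0) <= (4, 2, 0) -> finishes; pool += (0, 1, 0) = (4, 3, 0)
The stuck group stays short no matter what:
  J5 cannot run: need (2, 4, 0) vs free (4, 3, 0) (insufficient r2)
  J3 cannot run: need (2, 4, 0) vs free (4, 3, 0) (insufficient r2)
  J1 cannot run: need (1, 1, 1) vs free (4, 3, 0) (insufficient r4)


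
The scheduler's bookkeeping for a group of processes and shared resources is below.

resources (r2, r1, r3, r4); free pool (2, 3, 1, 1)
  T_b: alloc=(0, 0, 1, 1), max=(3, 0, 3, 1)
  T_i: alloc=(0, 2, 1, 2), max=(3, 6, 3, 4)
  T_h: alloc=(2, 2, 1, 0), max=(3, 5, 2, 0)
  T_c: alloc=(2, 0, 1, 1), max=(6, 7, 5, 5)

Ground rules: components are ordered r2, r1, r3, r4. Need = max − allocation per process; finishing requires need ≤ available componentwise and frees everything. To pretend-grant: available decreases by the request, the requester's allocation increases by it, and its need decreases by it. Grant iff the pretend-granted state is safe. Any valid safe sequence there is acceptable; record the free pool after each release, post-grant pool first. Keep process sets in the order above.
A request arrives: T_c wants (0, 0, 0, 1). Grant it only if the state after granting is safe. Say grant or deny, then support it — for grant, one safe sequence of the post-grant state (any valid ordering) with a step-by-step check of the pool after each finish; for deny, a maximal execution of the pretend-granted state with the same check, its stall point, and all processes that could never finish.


DENY: after the grant no complete ordering would exist.
Key observation: even finishing T_h, T_b leaves just (4, 5, 3, 1) free — too little r4 for any of the remaining processes.
On the post-grant state, T_h, T_b is a maximal run — nothing extends it. Walking it through:
  pool = (2, 3, 1, 0)
  T_h needs (1, 3, 1, 0) <= (2, 3, 1, 0) -> finishes; pool += (2, 2, 1, 0) = (4, 5, 2, 0)
  T_b needs (3, 0, 2, 0) <= (4, 5, 2, 0) -> finishes; pool += (0, 0, 1, 1) = (4, 5, 3, 1)
  T_i cannot run: need (3, 4, 2, 2) vs free (4, 5, 3, 1) (insufficient r4)
  T_c cannot run: need (4, 7, 4, 3) vs free (4, 5, 3, 1) (insufficient r1, r3 and r4)
Had the request been granted, T_i and T_c could never finish.


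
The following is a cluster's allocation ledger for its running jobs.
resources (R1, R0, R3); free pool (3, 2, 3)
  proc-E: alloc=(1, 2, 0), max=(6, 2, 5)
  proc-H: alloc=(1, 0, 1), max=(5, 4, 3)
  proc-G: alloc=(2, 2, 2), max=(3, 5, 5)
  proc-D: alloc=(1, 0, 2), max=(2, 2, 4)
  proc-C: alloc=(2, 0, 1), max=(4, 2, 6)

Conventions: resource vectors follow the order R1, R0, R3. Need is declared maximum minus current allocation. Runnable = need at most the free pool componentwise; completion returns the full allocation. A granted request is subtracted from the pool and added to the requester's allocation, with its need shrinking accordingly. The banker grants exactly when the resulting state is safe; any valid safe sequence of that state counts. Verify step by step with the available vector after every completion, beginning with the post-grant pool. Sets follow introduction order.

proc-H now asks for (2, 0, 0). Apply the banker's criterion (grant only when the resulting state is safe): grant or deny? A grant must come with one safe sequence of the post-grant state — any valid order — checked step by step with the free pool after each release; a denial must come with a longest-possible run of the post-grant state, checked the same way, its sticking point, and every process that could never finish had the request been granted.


DENY: after the grant no complete ordering would exist.
Key observation: after proc-D, proc-C the pool peaks at (4, 2, 6), and each blocked process is short somewhere: proc-E on R1; proc-H on R0; proc-G on R0.
On the post-grant state, proc-D, proc-C is a maximal run — nothing extends it. Verifying each step:
  pool = (1, 2, 3)
  run proc-D (needs (1, 2, 2), free (1, 2, 3)); after release of (1, 0, 2) the pool is (2, 2, 5)
  run proc-C (needs (2, 2, 5), free (2, 2, 5)); after release of (2, 0, 1) the pool is (4, 2, 6)
  proc-E cannot run: need (5, 0, 5) vs free (4, 2, 6) (insufficient R1)
  proc-H cannot run: need (2, 4, 2) vs free (4, 2, 6) (insufficient R0)
  proc-G cannot run: need (1, 3, 3) vs free (4, 2, 6) (insufficient R0)
Had the request been granted, proc-E, proc-H and proc-G could never finish.


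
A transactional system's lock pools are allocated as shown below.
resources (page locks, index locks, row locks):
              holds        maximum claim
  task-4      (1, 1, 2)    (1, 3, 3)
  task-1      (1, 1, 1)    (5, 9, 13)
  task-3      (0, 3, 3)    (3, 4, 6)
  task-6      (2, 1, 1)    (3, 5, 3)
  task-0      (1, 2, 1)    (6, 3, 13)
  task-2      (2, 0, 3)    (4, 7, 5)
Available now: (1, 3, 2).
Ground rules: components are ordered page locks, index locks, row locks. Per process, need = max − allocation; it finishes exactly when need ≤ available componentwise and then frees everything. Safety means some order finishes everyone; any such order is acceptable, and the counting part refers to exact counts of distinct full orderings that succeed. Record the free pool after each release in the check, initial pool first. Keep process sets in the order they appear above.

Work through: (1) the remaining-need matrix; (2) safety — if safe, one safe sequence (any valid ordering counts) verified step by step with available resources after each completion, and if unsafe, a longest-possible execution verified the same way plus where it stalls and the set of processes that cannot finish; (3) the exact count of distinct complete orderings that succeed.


(1) Remaining need (order page locks, index locks, row locks):
  task-4: (0, 2, 1)
  task-1: (4, 8, 12)
  task-3: (3, 1, 3)
  task-6: (1, 4, 2)
  task-0: (5, 1, 12)
  task-2: (2, 7, 2)
(2) UNSAFE — no complete ordering exists.
Key observation: no order helps: past task-4, task-6, task-3, task-2, the free pool tops out at (6, 8, 11), below what each blocked process needs in row locks.
Going as far as possible: task-4, task-6, task-3, task-2; after that, nothing fits. Verifying each step:
  pool = (1, 3, 2)
  task-4 needs (0, 2, 1) <= (1, 3, 2) -> finishes; pool += (1, 1, 2) = (2, 4, 4)
  task-6 needs (1, 4, 2) <= (2, 4, 4) -> finishes; pool += (2, 1, 1) = (4, 5, 5)
  task-3 needs (3, 1, 3) <= (4, 5, 5) -> finishes; pool += (0, 3, 3) = (4, 8, 8)
  task-2 needs (2, 7, 2) <= (4, 8, 8) -> finishes; pool += (2, 0, 3) = (6, 8, 11)
  blocked: task-1 wants (4, 8, 12), pool (6, 8, 11) — not enough row locks
  blocked: task-0 wants (5, 1, 12), pool (6, 8, 11) — not enough row locks
Permanently blocked: task-1 and task-0.
(3) Precisely 0 of the possible complete orderings are safe sequences.


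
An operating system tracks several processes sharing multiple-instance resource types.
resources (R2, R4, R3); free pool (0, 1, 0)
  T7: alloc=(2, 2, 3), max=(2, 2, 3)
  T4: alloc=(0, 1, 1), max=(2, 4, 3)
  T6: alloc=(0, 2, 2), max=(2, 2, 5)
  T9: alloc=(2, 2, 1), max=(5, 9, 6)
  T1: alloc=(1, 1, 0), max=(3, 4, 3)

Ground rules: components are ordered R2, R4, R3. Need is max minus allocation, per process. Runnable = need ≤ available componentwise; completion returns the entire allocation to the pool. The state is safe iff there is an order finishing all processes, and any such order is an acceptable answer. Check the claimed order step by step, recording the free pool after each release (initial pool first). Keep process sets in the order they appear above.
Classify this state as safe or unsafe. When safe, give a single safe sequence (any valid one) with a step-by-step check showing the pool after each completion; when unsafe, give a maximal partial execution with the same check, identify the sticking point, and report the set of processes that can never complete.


SAFE. One safe sequence: T7, T4, T6, T1, T9.
Key observation: the first exact fit in this order is T4 — it needs (2, 3, 2) with (2, 3, 3) free, meeting a requested resource to the last unit.
Verifying each step:
  pool = (0, 1, 0)
  run T7 (needs (0, 0, 0), free (0, 1, 0)); after release of (2, 2, 3) the pool is (2, 3, 3)
  run T4 (needs (2, 3, 2), free (2, 3, 3)); after release of (0, 1, 1) the pool is (2, 4, 4)
  run T6 (needs (2, 0, 3), free (2, 4, 4)); after release of (0, 2, 2) the pool is (2, 6, 6)
  run T1 (needs (2, 3, 3), free (2, 6, 6)); after release of (1, 1, 0) the pool is (3, 7, 6)
  run T9 (needs (3, 7, 5), free (3, 7, 6)); after release of (2, 2, 1) the pool is (5, 9, 7)


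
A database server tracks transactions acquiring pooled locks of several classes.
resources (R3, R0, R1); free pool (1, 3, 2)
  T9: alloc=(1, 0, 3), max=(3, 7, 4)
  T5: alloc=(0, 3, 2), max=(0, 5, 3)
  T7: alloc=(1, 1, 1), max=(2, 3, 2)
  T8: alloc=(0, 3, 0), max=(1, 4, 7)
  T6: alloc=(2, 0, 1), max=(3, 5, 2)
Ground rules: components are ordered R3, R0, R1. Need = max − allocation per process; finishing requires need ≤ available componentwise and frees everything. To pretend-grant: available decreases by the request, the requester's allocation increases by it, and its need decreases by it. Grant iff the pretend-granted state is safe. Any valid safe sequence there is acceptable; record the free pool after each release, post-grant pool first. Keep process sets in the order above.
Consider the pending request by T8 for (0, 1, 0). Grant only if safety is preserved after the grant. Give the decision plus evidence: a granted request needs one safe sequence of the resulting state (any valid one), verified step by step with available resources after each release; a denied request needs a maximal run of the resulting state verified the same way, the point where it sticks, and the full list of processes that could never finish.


DENY. Granting would leave the state unsafe.
Key observation: after T7, T5, T6 the pool peaks at (4, 6, 6), and each blocked process is short somewhere: T9 on R0; T8 on R1.
On the post-grant state, T7, T5, T6 is a maximal run — nothing extends it. Verifying each step:
  pool = (1, 2, 2)
  T7: need (1, 2, 1) fits (1, 2, 2); releases (1, 1, 1), pool now (2, 3, 3)
  T5: need (0, 2, 1) fits (2, 3, 3); releases (0, 3, 2), pool now (2, 6, 5)
  T6: need (1, 5, 1) fits (2, 6, 5); releases (2, 0, 1), pool now (4, 6, 6)
  T9 still needs (2, 7, 1) but only (4, 6, 6) is free — short on R0
  T8 still needs (1, 0, 7) but only (4, 6, 6) is free — short on R1
Had the request been granted, T9 and T8 could never finish.


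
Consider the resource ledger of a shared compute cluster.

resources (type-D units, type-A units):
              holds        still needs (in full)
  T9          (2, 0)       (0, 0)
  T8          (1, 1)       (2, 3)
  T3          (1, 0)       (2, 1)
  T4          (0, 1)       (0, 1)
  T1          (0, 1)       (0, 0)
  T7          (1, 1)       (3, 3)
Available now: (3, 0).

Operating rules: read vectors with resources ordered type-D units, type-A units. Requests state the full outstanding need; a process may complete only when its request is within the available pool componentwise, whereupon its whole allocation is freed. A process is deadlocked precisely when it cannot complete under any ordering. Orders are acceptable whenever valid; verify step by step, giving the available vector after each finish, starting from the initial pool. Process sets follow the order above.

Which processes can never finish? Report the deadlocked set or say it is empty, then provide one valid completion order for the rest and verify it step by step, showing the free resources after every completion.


Deadlocked: T8 and T7.
Key observation: once T1, T9, T4, T3 finish, the pool peaks at (6, 2) — and every remaining process still needs more type-A units than that.
A valid finishing order for the others: T1, T9, T4, T3. Step-by-step check:
  pool = (3, 0)
  run T1 (needs (0, 0), free (3, 0)); after release of (0, 1) the pool is (3, 1)
  run T9 (needs (0, 0), free (3, 1)); after release of (2, 0) the pool is (5, 1)
  run T4 (needs (0, 1), free (5, 1)); after release of (0, 1) the pool is (5, 2)
  run T3 (needs (2, 1), free (5, 2)); after release of (1, 0) the pool is (6, 2)
The stuck group stays short no matter what:
  T8 still needs (2, 3) but only (6, 2) is free — short on type-A units
  T7 still needs (3, 3) but only (6, 2) is free — short on type-A units


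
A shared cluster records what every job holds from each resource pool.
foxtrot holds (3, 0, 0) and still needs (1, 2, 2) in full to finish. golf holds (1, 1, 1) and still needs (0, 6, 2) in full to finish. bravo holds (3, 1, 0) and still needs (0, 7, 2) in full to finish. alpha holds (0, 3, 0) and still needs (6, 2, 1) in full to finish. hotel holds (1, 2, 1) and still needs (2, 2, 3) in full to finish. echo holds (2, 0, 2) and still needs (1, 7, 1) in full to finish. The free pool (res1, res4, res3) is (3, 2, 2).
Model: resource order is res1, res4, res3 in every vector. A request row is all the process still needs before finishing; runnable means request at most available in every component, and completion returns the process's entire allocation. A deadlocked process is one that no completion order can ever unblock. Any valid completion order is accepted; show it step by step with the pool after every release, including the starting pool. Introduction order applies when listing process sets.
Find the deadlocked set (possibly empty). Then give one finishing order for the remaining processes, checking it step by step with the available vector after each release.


Deadlocked set: golf, bravo, hotel and echo.
Key observation: after foxtrot, alpha the pool peaks at (6, 5, 2), and each blocked process is short somewhere: golf on res4; bravo on res4; hotel on res3; echo on res4.
The rest can finish in the order foxtrot, alpha. Verifying each step:
  pool = (3, 2, 2)
  foxtrot: need (1, 2, 2) fits (3, 2, 2); releases (3, 0, 0), pool now (6, 2, 2)
  alpha: need (6, 2, 1) fits (6, 2, 2); releases (0, 3, 0), pool now (6, 5, 2)
None of the blocked processes ever fits:
  blocked: golf wants (0, 6, 2), pool (6, 5, 2) — not enough res4
  blocked: bravo wants (0, 7, 2), pool (6, 5, 2) — not enough res4
  blocked: hotel wants (2, 2, 3), pool (6, 5, 2) — not enough res3
  blocked: echo wants (1, 7, 1), pool (6, 5, 2) — not enough res4


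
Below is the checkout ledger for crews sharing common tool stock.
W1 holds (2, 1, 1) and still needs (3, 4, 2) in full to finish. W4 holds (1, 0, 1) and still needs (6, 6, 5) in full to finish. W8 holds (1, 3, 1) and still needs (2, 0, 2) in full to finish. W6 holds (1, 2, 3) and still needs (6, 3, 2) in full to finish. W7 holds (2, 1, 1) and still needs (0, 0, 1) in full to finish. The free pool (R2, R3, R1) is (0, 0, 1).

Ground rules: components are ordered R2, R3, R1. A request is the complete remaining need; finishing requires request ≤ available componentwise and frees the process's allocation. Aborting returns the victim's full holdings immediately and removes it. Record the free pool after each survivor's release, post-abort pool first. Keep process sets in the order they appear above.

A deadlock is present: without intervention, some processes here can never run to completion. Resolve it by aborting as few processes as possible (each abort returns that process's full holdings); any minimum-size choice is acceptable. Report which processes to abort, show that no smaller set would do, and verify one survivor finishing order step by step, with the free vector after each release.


The answer: abort W6.
Key observation: W4 was stuck for good until W6 gave back (1, 2, 3); in the order shown it finishes at step 4.
No smaller set exists: with zero aborts the deadlock remains.
Survivors finish in the order: W7, W8, W1, W4. Step-by-step check (pool after the aborts first):
  pool = (1, 2, 4)
  W7: need (0, 0, 1) fits (1, 2, 4); releases (2, 1, 1), pool now (3, 3, 5)
  W8: need (2, 0, 2) fits (3, 3, 5); releases (1, 3, 1), pool now (4, 6, 6)
  W1: need (3, 4, 2) fits (4, 6, 6); releases (2, 1, 1), pool now (6, 7, 7)
  W4: need (6, 6, 5) fits (6, 7, 7); releases (1, 0, 1), pool now (7, 7, 8)


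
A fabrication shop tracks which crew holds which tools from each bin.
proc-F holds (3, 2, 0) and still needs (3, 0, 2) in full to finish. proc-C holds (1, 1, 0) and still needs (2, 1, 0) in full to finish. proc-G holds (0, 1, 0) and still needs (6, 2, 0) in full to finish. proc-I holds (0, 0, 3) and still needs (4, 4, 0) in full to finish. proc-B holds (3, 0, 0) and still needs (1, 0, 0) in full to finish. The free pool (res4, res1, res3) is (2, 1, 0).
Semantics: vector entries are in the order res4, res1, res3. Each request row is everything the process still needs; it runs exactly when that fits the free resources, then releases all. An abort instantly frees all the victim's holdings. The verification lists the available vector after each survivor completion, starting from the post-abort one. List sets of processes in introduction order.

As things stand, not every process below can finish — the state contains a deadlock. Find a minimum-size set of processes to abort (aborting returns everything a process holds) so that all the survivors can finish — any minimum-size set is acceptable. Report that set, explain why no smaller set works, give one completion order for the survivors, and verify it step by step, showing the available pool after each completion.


Abort proc-F.
Key observation: proc-I was stuck for good until proc-F gave back (3, 2, 0); in the order shown it finishes at step 2.
No smaller set exists: with zero aborts the deadlock remains.
The survivors complete as proc-C, proc-I, proc-G, proc-B. Step-by-step check (starting from the post-abort pool):
  pool = (5, 3, 0)
  proc-C needs (2, 1, 0) <= (5, 3, 0) -> finishes; pool += (1, 1, 0) = (6, 4, 0)
  proc-I needs (4, 4, 0) <= (6, 4, 0) -> finishes; pool += (0, 0, 3) = (6, 4, 3)
  proc-G needs (6, 2, 0) <= (6, 4, 3) -> finishes; pool += (0, 1, 0) = (6, 5, 3)
  proc-B needs (1, 0, 0) <= (6, 5, 3) -> finishes; pool += (3, 0, 0) = (9, 5, 3)


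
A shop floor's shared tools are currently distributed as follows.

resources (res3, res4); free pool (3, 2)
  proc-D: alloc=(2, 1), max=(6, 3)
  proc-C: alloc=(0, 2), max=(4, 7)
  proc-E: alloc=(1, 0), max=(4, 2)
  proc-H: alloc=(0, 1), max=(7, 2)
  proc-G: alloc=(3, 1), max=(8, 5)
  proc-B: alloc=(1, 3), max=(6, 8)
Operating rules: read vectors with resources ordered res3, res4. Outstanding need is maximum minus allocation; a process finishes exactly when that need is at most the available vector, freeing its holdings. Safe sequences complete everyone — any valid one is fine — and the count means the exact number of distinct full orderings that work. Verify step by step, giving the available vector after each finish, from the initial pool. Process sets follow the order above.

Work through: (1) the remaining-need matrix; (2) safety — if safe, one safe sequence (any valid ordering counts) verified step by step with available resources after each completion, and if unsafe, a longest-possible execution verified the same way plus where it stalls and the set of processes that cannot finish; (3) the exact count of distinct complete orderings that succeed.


(1) Remaining need (order res3, res4):
  proc-D: (4, 2)
  proc-C: (4, 5)
  proc-E: (3, 2)
  proc-H: (7, 1)
  proc-G: (5, 4)
  proc-B: (5, 5)
(2) UNSAFE — no complete ordering exists.
Key observation: after proc-E, proc-D the pool peaks at (6, 3), and each blocked process is short somewhere: proc-C on res4; proc-H on res3; proc-G on res4; proc-B on res4.
A maximal execution: proc-E, proc-D — then nothing else fits. Step-by-step check:
  pool = (3, 2)
  proc-E: need (3, 2) fits (3, 2); releases (1, 0), pool now (4, 2)
  proc-D: need (4, 2) fits (4, 2); releases (2, 1), pool now (6, 3)
  proc-C cannot run: need (4, 5) vs free (6, 3) (insufficient res4)
  proc-H cannot run: need (7, 1) vs free (6, 3) (insufficient res3)
  proc-G cannot run: need (5, 4) vs free (6, 3) (insufficient res4)
  proc-B cannot run: need (5, 5) vs free (6, 3) (insufficient res4)
Permanently blocked: proc-C, proc-H, proc-G and proc-B.
(3) The exact count: 0 of the possible complete orderings are safe sequences.
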